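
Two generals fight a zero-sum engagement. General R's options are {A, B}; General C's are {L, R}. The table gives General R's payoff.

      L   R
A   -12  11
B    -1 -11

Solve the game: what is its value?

Row minima: A → -12, B → -11; maximin = -11.
Column maxima: L → -1, R → 11; minimax = -1.
-11 ≠ -1, so there is no saddle point; optimal play is mixed.
Let General R play A with probability p. Expected payoff against L: (-12)p + (-1)(1−p) = −11p − 1; against R: 11p + (-11)(1−p) = 22p − 11.
Setting these equal: −11p − 1 = 22p − 11 ⇒ −33p = -10 ⇒ p = 10/33, and the value is (-11)·(10/33) − 1 = -13/3.
For General C: with q = P(L), equating A's and B's payoffs gives −23q + 11 = 10q − 11 ⇒ q = 2/3.

-13/3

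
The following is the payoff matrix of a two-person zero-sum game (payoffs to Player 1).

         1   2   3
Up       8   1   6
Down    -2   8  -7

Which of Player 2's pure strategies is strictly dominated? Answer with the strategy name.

3 holds Player 1's payoff strictly below 1 in every row: 6 < 8, -7 < -2.
So 1 is strictly dominated for Player 2.

1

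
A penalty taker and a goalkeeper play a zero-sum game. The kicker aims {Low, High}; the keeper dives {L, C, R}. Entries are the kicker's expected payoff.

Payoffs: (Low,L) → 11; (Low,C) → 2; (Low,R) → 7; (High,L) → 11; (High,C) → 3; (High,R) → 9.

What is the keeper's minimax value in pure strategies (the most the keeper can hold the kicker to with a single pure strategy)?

3

Column maxima: L → 11, C → 3, R → 9.
The smallest of these is 3.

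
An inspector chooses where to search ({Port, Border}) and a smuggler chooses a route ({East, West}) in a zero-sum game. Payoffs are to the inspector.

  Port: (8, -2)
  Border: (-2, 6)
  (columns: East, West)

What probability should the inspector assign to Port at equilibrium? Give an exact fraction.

4/9

Row minima: Port → -2, Border → -2; maximin = -2.
Column maxima: East → 8, West → 6; minimax = 6.
-2 ≠ 6, so there is no saddle point; optimal play is mixed.
Let the inspector play Port with probability p. Expected payoff against East: 8p + (-2)(1−p) = 10p − 2; against West: (-2)p + 6(1−p) = −8p + 6.
Setting these equal: 10p − 2 = −8p + 6 ⇒ 18p = 8 ⇒ p = 4/9, and the value is (10)·(4/9) − 2 = 22/9.
For the smuggler: with q = P(East), equating Port's and Border's payoffs gives 10q − 2 = −8q + 6 ⇒ q = 4/9.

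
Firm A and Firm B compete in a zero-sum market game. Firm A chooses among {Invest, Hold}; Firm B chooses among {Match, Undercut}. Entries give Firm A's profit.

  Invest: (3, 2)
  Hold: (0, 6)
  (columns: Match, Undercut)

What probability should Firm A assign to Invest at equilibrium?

Row minima: Invest → 2, Hold → 0; maximin = 2.
Column maxima: Match → 3, Undercut → 6; minimax = 3.
2 ≠ 3, so there is no saddle point; optimal play is mixed.
Let Firm A play Invest with probability p. Expected payoff against Match: 3p + 0(1−p) = 3p; against Undercut: 2p + 6(1−p) = −4p + 6.
Setting these equal: 3p = −4p + 6 ⇒ 7p = 6 ⇒ p = 6/7, and the value is (3)·(6/7) = 18/7.
For Firm B: with q = P(Match), equating Invest's and Hold's payoffs gives q + 2 = −6q + 6 ⇒ q = 4/7.

6/7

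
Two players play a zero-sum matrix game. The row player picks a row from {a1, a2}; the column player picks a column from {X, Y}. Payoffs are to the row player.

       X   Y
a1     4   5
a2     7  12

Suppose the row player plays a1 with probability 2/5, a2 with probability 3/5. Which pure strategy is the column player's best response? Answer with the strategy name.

If the column player plays X, the row player's expected payoff is (2/5)·4 + (3/5)·7 = 29/5.
If the column player plays Y, the row player's expected payoff is (2/5)·5 + (3/5)·12 = 46/5.
The column player minimizes the row player's payoff; the smallest is 29/5, so the best response is X.

X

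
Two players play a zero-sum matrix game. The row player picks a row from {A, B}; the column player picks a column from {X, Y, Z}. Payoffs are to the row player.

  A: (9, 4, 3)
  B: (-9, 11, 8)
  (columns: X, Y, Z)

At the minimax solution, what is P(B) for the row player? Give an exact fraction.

6/23

Row minima: A → 3, B → -9; maximin = 3.
Column maxima: X → 9, Y → 11, Z → 8; minimax = 8.
3 ≠ 8, so there is no saddle point; optimal play is mixed.
Y is strictly dominated by Z (it gives the row player strictly more in every row), so the column player never plays it.
On the remaining 2×2 (A, B vs X, Z):
Let the row player play A with probability p. Expected payoff against X: 9p + (-9)(1−p) = 18p − 9; against Z: 3p + 8(1−p) = −5p + 8.
Setting these equal: 18p − 9 = −5p + 8 ⇒ 23p = 17 ⇒ p = 17/23, and the value is (18)·(17/23) − 9 = 99/23.
For the column player: with q = P(X), equating A's and B's payoffs gives 6q + 3 = −17q + 8 ⇒ q = 5/23.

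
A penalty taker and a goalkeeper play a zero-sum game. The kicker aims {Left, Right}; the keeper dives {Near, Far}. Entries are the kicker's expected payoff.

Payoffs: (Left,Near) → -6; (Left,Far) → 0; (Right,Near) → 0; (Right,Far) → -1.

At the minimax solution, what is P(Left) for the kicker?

Row minima: Left → -6, Right → -1; maximin = -1.
Column maxima: Near → 0, Far → 0; minimax = 0.
-1 ≠ 0, so there is no saddle point; optimal play is mixed.
Let the kicker play Left with probability p. Expected payoff against Near: (-6)p + 0(1−p) = −6p; against Far: 0p + (-1)(1−p) = p − 1.
Setting these equal: −6p = p − 1 ⇒ −7p = -1 ⇒ p = 1/7, and the value is (-6)·(1/7) = -6/7.
For the keeper: with q = P(Near), equating Left's and Right's payoffs gives −6q = q − 1 ⇒ q = 1/7.

1/7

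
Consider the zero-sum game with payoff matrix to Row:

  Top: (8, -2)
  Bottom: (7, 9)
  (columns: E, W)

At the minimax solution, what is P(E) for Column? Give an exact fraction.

11/12

Row minima: Top → -2, Bottom → 7; maximin = 7.
Column maxima: E → 8, W → 9; minimax = 8.
7 ≠ 8, so there is no saddle point; optimal play is mixed.
Let Row play Top with probability p. Expected payoff against E: 8p + 7(1−p) = p + 7; against W: (-2)p + 9(1−p) = −11p + 9.
Setting these equal: p + 7 = −11p + 9 ⇒ 12p = 2 ⇒ p = 1/6, and the value is (1)·(1/6) + 7 = 43/6.
For Column: with q = P(E), equating Top's and Bottom's payoffs gives 10q − 2 = −2q + 9 ⇒ q = 11/12.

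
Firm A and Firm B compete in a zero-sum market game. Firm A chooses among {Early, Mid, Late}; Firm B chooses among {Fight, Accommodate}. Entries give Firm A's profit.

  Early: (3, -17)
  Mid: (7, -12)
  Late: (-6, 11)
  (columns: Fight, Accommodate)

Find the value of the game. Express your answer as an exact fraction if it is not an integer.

5/36

Row minima: Early → -17, Mid → -12, Late → -6; maximin = -6.
Column maxima: Fight → 7, Accommodate → 11; minimax = 7.
-6 ≠ 7, so there is no saddle point; optimal play is mixed.
Early is strictly dominated by Mid, so Firm A never plays it.
On the remaining 2×2 (Mid, Late vs Fight, Accommodate):
Let Firm A play Mid with probability p. Expected payoff against Fight: 7p + (-6)(1−p) = 13p − 6; against Accommodate: (-12)p + 11(1−p) = −23p + 11.
Setting these equal: 13p − 6 = −23p + 11 ⇒ 36p = 17 ⇒ p = 17/36, and the value is (13)·(17/36) − 6 = 5/36.
For Firm B: with q = P(Fight), equating Mid's and Late's payoffs gives 19q − 12 = −17q + 11 ⇒ q = 23/36.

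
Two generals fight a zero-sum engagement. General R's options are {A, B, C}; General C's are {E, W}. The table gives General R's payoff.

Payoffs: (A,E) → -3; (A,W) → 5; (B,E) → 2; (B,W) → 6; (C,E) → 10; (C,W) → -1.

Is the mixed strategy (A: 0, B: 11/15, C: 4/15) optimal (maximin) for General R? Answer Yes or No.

Against E this mix gives (11/15)·2 + (4/15)·10 = 62/15.
Against W this mix gives (11/15)·6 + (4/15)·(-1) = 62/15.
All of General C's active replies (E, W) yield 62/15, and no column does worse for General R. The mix makes General C indifferent and guarantees 62/15, so it is optimal.

Yes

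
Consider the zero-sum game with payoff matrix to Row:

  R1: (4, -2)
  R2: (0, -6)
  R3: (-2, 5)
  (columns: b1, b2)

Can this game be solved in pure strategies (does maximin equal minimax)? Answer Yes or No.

Row minima: R1 → -2, R2 → -6, R3 → -2; maximin = -2.
Column maxima: b1 → 4, b2 → 5; minimax = 4.
-2 ≠ 4, so no pure-strategy equilibrium exists.

No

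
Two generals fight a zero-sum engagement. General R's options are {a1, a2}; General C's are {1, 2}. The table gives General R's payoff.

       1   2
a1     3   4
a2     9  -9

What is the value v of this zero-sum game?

Row minima: a1 → 3, a2 → -9; maximin = 3.
Column maxima: 1 → 9, 2 → 4; minimax = 4.
3 ≠ 4, so there is no saddle point; optimal play is mixed.
Let General R play a1 with probability p. Expected payoff against 1: 3p + 9(1−p) = −6p + 9; against 2: 4p + (-9)(1−p) = 13p − 9.
Setting these equal: −6p + 9 = 13p − 9 ⇒ −19p = -18 ⇒ p = 18/19, and the value is (-6)·(18/19) + 9 = 63/19.
For General C: with q = P(1), equating a1's and a2's payoffs gives −q + 4 = 18q − 9 ⇒ q = 13/19.

63/19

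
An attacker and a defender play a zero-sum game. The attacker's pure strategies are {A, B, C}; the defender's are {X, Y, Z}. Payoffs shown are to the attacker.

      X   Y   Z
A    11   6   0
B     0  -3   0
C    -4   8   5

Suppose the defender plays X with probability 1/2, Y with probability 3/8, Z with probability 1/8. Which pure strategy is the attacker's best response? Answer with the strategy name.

A

Expected payoff of A: (1/2)·11 + (3/8)·6 + (1/8)·0 = 31/4.
Expected payoff of B: (1/2)·0 + (3/8)·(-3) + (1/8)·0 = -9/8.
Expected payoff of C: (1/2)·(-4) + (3/8)·8 + (1/8)·5 = 13/8.
The largest is 31/4, so the attacker's best response is A.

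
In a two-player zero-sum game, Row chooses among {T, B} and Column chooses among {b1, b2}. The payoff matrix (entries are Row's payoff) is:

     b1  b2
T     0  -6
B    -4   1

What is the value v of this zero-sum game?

-24/11

Row minima: T → -6, B → -4; maximin = -4.
Column maxima: b1 → 0, b2 → 1; minimax = 0.
-4 ≠ 0, so there is no saddle point; optimal play is mixed.
Let Row play T with probability p. Expected payoff against b1: 0p + (-4)(1−p) = 4p − 4; against b2: (-6)p + 1(1−p) = −7p + 1.
Setting these equal: 4p − 4 = −7p + 1 ⇒ 11p = 5 ⇒ p = 5/11, and the value is (4)·(5/11) − 4 = -24/11.
For Column: with q = P(b1), equating T's and B's payoffs gives 6q − 6 = −5q + 1 ⇒ q = 7/11.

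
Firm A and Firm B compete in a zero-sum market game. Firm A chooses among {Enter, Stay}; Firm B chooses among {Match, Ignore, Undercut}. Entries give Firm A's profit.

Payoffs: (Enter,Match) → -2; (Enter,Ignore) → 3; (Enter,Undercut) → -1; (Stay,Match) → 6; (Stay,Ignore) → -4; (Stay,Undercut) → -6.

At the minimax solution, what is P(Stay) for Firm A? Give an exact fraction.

1/13

Row minima: Enter → -2, Stay → -6; maximin = -2.
Column maxima: Match → 6, Ignore → 3, Undercut → -1; minimax = -1.
-2 ≠ -1, so there is no saddle point; optimal play is mixed.
Ignore is strictly dominated by Undercut (it gives Firm A strictly more in every row), so Firm B never plays it.
On the remaining 2×2 (Enter, Stay vs Match, Undercut):
Let Firm A play Enter with probability p. Expected payoff against Match: (-2)p + 6(1−p) = −8p + 6; against Undercut: (-1)p + (-6)(1−p) = 5p − 6.
Setting these equal: −8p + 6 = 5p − 6 ⇒ −13p = -12 ⇒ p = 12/13, and the value is (-8)·(12/13) + 6 = -18/13.
For Firm B: with q = P(Match), equating Enter's and Stay's payoffs gives −q − 1 = 12q − 6 ⇒ q = 5/13.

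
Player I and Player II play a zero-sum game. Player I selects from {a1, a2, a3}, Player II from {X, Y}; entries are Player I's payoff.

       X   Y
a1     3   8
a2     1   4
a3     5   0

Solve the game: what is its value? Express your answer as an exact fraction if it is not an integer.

4

Row minima: a1 → 3, a2 → 1, a3 → 0; maximin = 3.
Column maxima: X → 5, Y → 8; minimax = 5.
3 ≠ 5, so there is no saddle point; optimal play is mixed.
a2 is strictly dominated by a1, so Player I never plays it.
On the remaining 2×2 (a1, a3 vs X, Y):
Let Player I play a1 with probability p. Expected payoff against X: 3p + 5(1−p) = −2p + 5; against Y: 8p + 0(1−p) = 8p.
Setting these equal: −2p + 5 = 8p ⇒ −10p = -5 ⇒ p = 1/2, and the value is (-2)·(1/2) + 5 = 4.
For Player II: with q = P(X), equating a1's and a3's payoffs gives −5q + 8 = 5q ⇒ q = 4/5.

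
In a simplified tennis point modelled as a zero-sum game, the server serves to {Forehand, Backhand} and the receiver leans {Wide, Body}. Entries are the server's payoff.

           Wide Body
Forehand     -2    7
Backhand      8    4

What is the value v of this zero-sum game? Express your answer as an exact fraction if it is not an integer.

Row minima: Forehand → -2, Backhand → 4; maximin = 4.
Column maxima: Wide → 8, Body → 7; minimax = 7.
4 ≠ 7, so there is no saddle point; optimal play is mixed.
Let the server play Forehand with probability p. Expected payoff against Wide: (-2)p + 8(1−p) = −10p + 8; against Body: 7p + 4(1−p) = 3p + 4.
Setting these equal: −10p + 8 = 3p + 4 ⇒ −13p = -4 ⇒ p = 4/13, and the value is (-10)·(4/13) + 8 = 64/13.
For the receiver: with q = P(Wide), equating Forehand's and Backhand's payoffs gives −9q + 7 = 4q + 4 ⇒ q = 3/13.

64/13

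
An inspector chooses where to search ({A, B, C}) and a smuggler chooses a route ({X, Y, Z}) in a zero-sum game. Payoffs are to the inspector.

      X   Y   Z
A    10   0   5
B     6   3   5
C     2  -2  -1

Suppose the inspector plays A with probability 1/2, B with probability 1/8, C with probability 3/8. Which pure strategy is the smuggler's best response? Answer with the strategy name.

If the smuggler plays X, the inspector's expected payoff is (1/2)·10 + (1/8)·6 + (3/8)·2 = 13/2.
If the smuggler plays Y, the inspector's expected payoff is (1/2)·0 + (1/8)·3 + (3/8)·(-2) = -3/8.
If the smuggler plays Z, the inspector's expected payoff is (1/2)·5 + (1/8)·5 + (3/8)·(-1) = 11/4.
The smuggler minimizes the inspector's payoff; the smallest is -3/8, so the best response is Y.

Y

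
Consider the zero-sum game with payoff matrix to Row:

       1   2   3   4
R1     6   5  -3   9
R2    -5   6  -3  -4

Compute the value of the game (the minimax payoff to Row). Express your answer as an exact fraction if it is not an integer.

-3

Row minima: R1 → -3, R2 → -5; maximin = -3.
Column maxima: 1 → 6, 2 → 6, 3 → -3, 4 → 9; minimax = -3.
Since maximin = minimax = -3, there is a saddle point and the value is -3.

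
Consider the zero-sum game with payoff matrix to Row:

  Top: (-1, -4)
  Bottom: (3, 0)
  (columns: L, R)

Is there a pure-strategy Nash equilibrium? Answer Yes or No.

Row minima: Top → -4, Bottom → 0; maximin = 0.
Column maxima: L → 3, R → 0; minimax = 0.
maximin = minimax = 0, so a saddle point exists.

Yes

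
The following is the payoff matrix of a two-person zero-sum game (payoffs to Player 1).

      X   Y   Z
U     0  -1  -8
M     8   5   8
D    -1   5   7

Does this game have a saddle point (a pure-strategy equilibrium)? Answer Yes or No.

Row minima: U → -8, M → 5, D → -1; maximin = 5.
Column maxima: X → 8, Y → 5, Z → 8; minimax = 5.
maximin = minimax = 5, so a saddle point exists.

Yes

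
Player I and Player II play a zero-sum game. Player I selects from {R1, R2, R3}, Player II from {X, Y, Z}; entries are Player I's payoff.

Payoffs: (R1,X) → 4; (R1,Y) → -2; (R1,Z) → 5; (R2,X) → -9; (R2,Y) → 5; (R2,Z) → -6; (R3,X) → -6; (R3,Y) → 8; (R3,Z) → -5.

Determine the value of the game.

1

Row minima: R1 → -2, R2 → -9, R3 → -6; maximin = -2.
Column maxima: X → 4, Y → 8, Z → 5; minimax = 4.
-2 ≠ 4, so there is no saddle point; optimal play is mixed.
R2 is strictly dominated by R3, so Player I never plays it.
Z is strictly dominated by X (it gives Player I strictly more in every row), so Player II never plays it.
On the remaining 2×2 (R1, R3 vs X, Y):
Let Player I play R1 with probability p. Expected payoff against X: 4p + (-6)(1−p) = 10p − 6; against Y: (-2)p + 8(1−p) = −10p + 8.
Setting these equal: 10p − 6 = −10p + 8 ⇒ 20p = 14 ⇒ p = 7/10, and the value is (10)·(7/10) − 6 = 1.
For Player II: with q = P(X), equating R1's and R3's payoffs gives 6q − 2 = −14q + 8 ⇒ q = 1/2.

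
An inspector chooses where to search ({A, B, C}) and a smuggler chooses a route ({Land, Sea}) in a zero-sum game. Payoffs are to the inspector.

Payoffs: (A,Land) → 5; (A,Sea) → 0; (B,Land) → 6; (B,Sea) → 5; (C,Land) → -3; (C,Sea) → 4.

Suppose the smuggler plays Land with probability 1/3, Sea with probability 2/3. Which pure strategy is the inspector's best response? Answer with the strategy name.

Expected payoff of A: (1/3)·5 + (2/3)·0 = 5/3.
Expected payoff of B: (1/3)·6 + (2/3)·5 = 16/3.
Expected payoff of C: (1/3)·(-3) + (2/3)·4 = 5/3.
The largest is 16/3, so the inspector's best response is B.

B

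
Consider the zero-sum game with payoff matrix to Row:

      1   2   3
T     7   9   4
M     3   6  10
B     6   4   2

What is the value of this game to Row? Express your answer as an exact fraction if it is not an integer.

Row minima: T → 4, M → 3, B → 2; maximin = 4.
Column maxima: 1 → 7, 2 → 9, 3 → 10; minimax = 7.
4 ≠ 7, so there is no saddle point; optimal play is mixed.
B is strictly dominated by T, so Row never plays it.
With B eliminated, 2 is strictly dominated by 1 (it gives Row strictly more in every remaining row), so Column never plays it.
On the remaining 2×2 (T, M vs 1, 3):
Let Row play T with probability p. Expected payoff against 1: 7p + 3(1−p) = 4p + 3; against 3: 4p + 10(1−p) = −6p + 10.
Setting these equal: 4p + 3 = −6p + 10 ⇒ 10p = 7 ⇒ p = 7/10, and the value is (4)·(7/10) + 3 = 29/5.
For Column: with q = P(1), equating T's and M's payoffs gives 3q + 4 = −7q + 10 ⇒ q = 3/5.

29/5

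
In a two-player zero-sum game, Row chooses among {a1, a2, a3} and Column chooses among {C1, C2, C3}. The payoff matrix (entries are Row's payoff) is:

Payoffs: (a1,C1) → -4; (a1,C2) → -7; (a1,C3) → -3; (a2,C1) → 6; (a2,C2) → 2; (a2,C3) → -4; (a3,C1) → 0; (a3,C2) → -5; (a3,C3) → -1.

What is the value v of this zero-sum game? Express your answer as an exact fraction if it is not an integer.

Row minima: a1 → -7, a2 → -4, a3 → -5; maximin = -4.
Column maxima: C1 → 6, C2 → 2, C3 → -1; minimax = -1.
-4 ≠ -1, so there is no saddle point; optimal play is mixed.
a1 is strictly dominated by a3, so Row never plays it.
C1 is strictly dominated by C2 (it gives Row strictly more in every row), so Column never plays it.
On the remaining 2×2 (a2, a3 vs C2, C3):
Let Row play a2 with probability p. Expected payoff against C2: 2p + (-5)(1−p) = 7p − 5; against C3: (-4)p + (-1)(1−p) = −3p − 1.
Setting these equal: 7p − 5 = −3p − 1 ⇒ 10p = 4 ⇒ p = 2/5, and the value is (7)·(2/5) − 5 = -11/5.
For Column: with q = P(C2), equating a2's and a3's payoffs gives 6q − 4 = −4q − 1 ⇒ q = 3/10.

-11/5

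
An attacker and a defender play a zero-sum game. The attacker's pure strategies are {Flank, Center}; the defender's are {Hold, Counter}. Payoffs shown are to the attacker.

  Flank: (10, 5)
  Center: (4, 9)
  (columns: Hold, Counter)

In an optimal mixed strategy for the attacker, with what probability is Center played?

Row minima: Flank → 5, Center → 4; maximin = 5.
Column maxima: Hold → 10, Counter → 9; minimax = 9.
5 ≠ 9, so there is no saddle point; optimal play is mixed.
Let the attacker play Flank with probability p. Expected payoff against Hold: 10p + 4(1−p) = 6p + 4; against Counter: 5p + 9(1−p) = −4p + 9.
Setting these equal: 6p + 4 = −4p + 9 ⇒ 10p = 5 ⇒ p = 1/2, and the value is (6)·(1/2) + 4 = 7.
For the defender: with q = P(Hold), equating Flank's and Center's payoffs gives 5q + 5 = −5q + 9 ⇒ q = 2/5.

1/2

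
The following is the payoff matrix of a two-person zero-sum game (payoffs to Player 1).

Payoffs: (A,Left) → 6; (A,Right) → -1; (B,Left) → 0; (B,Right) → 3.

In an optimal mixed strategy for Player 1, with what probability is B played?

Row minima: A → -1, B → 0; maximin = 0.
Column maxima: Left → 6, Right → 3; minimax = 3.
0 ≠ 3, so there is no saddle point; optimal play is mixed.
Let Player 1 play A with probability p. Expected payoff against Left: 6p + 0(1−p) = 6p; against Right: (-1)p + 3(1−p) = −4p + 3.
Setting these equal: 6p = −4p + 3 ⇒ 10p = 3 ⇒ p = 3/10, and the value is (6)·(3/10) = 9/5.
For Player 2: with q = P(Left), equating A's and B's payoffs gives 7q − 1 = −3q + 3 ⇒ q = 2/5.

7/10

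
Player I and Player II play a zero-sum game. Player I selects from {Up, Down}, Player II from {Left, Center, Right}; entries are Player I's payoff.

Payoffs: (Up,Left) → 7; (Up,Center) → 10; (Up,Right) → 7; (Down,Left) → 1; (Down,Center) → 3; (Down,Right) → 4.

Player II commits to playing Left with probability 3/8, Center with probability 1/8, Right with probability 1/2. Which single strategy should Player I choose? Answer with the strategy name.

Up

Expected payoff of Up: (3/8)·7 + (1/8)·10 + (1/2)·7 = 59/8.
Expected payoff of Down: (3/8)·1 + (1/8)·3 + (1/2)·4 = 11/4.
The largest is 59/8, so Player I's best response is Up.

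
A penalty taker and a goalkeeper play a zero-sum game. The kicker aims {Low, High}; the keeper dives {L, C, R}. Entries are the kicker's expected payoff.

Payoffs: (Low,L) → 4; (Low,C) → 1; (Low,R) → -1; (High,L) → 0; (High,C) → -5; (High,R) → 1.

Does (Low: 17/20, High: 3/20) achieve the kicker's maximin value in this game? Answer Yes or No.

Against L this mix gives (17/20)·4 + (3/20)·0 = 17/5.
Against C this mix gives (17/20)·1 + (3/20)·(-5) = 1/10.
Against R this mix gives (17/20)·(-1) + (3/20)·1 = -7/10.
The keeper will play R, holding the kicker to -7/10. Shifting weight toward the row that does better against R would raise this floor (the equalizing mix achieves -1/2 against both R and C), so the proposed strategy is not optimal.

No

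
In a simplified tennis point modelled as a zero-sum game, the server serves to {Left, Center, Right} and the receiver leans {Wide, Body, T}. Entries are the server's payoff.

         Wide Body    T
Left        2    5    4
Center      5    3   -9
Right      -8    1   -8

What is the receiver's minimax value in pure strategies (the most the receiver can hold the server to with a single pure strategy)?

Column maxima: Wide → 5, Body → 5, T → 4.
The smallest of these is 4.

4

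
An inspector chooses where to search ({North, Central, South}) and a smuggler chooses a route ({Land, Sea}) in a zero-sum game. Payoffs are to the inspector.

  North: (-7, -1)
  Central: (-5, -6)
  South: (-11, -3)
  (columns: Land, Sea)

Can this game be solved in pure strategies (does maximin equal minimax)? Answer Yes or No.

No

Row minima: North → -7, Central → -6, South → -11; maximin = -6.
Column maxima: Land → -5, Sea → -1; minimax = -5.
-6 ≠ -5, so no pure-strategy equilibrium exists.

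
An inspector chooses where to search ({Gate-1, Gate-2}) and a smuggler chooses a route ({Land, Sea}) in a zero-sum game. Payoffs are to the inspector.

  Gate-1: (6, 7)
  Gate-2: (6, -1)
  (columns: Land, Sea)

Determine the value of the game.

6

Row minima: Gate-1 → 6, Gate-2 → -1; maximin = 6.
Column maxima: Land → 6, Sea → 7; minimax = 6.
Since maximin = minimax = 6, there is a saddle point and the value is 6.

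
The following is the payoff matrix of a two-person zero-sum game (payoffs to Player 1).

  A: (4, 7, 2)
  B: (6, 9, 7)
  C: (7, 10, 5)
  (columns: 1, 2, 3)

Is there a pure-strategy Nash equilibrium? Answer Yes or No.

Row minima: A → 2, B → 6, C → 5; maximin = 6.
Column maxima: 1 → 7, 2 → 10, 3 → 7; minimax = 7.
6 ≠ 7, so no pure-strategy equilibrium exists.

No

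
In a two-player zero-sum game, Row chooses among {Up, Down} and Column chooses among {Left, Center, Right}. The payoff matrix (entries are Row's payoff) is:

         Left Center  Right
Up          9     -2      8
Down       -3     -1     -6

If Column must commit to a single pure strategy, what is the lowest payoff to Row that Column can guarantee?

-1

Column maxima: Left → 9, Center → -1, Right → 8.
The smallest of these is -1.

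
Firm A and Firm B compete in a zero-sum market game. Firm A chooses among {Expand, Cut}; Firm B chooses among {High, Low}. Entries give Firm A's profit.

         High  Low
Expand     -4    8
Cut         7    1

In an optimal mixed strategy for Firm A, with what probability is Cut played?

2/3

Row minima: Expand → -4, Cut → 1; maximin = 1.
Column maxima: High → 7, Low → 8; minimax = 7.
1 ≠ 7, so there is no saddle point; optimal play is mixed.
Let Firm A play Expand with probability p. Expected payoff against High: (-4)p + 7(1−p) = −11p + 7; against Low: 8p + 1(1−p) = 7p + 1.
Setting these equal: −11p + 7 = 7p + 1 ⇒ −18p = -6 ⇒ p = 1/3, and the value is (-11)·(1/3) + 7 = 10/3.
For Firm B: with q = P(High), equating Expand's and Cut's payoffs gives −12q + 8 = 6q + 1 ⇒ q = 7/18.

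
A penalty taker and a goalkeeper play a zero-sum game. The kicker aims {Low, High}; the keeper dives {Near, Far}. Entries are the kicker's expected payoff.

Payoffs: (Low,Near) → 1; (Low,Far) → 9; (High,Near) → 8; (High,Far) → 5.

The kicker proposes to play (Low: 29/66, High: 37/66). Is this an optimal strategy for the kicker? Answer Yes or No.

Against Near this mix gives (29/66)·1 + (37/66)·8 = 325/66.
Against Far this mix gives (29/66)·9 + (37/66)·5 = 223/33.
The keeper will play Near, holding the kicker to 325/66. Shifting weight toward the row that does better against Near would raise this floor (the equalizing mix achieves 67/11 against both Near and Far), so the proposed strategy is not optimal.

No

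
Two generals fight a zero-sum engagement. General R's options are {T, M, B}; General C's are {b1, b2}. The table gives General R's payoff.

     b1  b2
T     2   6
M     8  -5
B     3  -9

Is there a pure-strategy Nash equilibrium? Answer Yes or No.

Row minima: T → 2, M → -5, B → -9; maximin = 2.
Column maxima: b1 → 8, b2 → 6; minimax = 6.
2 ≠ 6, so no pure-strategy equilibrium exists.

No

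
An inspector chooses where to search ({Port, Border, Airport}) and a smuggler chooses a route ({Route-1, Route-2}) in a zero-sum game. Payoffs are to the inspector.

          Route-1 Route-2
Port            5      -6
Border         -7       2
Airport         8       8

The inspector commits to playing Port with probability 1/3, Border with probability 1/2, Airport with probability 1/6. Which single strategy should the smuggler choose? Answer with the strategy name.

Route-1

If the smuggler plays Route-1, the inspector's expected payoff is (1/3)·5 + (1/2)·(-7) + (1/6)·8 = -1/2.
If the smuggler plays Route-2, the inspector's expected payoff is (1/3)·(-6) + (1/2)·2 + (1/6)·8 = 1/3.
The smuggler minimizes the inspector's payoff; the smallest is -1/2, so the best response is Route-1.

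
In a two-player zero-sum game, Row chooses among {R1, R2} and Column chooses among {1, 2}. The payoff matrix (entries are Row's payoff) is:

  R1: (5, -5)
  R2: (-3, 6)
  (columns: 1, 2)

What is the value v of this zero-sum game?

15/19

Row minima: R1 → -5, R2 → -3; maximin = -3.
Column maxima: 1 → 5, 2 → 6; minimax = 5.
-3 ≠ 5, so there is no saddle point; optimal play is mixed.
Let Row play R1 with probability p. Expected payoff against 1: 5p + (-3)(1−p) = 8p − 3; against 2: (-5)p + 6(1−p) = −11p + 6.
Setting these equal: 8p − 3 = −11p + 6 ⇒ 19p = 9 ⇒ p = 9/19, and the value is (8)·(9/19) − 3 = 15/19.
For Column: with q = P(1), equating R1's and R2's payoffs gives 10q − 5 = −9q + 6 ⇒ q = 11/19.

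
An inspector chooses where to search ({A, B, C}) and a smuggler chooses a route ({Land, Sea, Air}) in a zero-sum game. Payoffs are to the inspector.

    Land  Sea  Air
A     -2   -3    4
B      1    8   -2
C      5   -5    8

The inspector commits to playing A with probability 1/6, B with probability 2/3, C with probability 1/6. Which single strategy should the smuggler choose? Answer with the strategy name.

If the smuggler plays Land, the inspector's expected payoff is (1/6)·(-2) + (2/3)·1 + (1/6)·5 = 7/6.
If the smuggler plays Sea, the inspector's expected payoff is (1/6)·(-3) + (2/3)·8 + (1/6)·(-5) = 4.
If the smuggler plays Air, the inspector's expected payoff is (1/6)·4 + (2/3)·(-2) + (1/6)·8 = 2/3.
The smuggler minimizes the inspector's payoff; the smallest is 2/3, so the best response is Air.

Air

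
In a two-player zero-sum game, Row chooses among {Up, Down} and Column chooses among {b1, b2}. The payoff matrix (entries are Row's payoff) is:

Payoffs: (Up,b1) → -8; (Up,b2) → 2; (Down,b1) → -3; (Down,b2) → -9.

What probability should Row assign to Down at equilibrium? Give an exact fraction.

5/8

Row minima: Up → -8, Down → -9; maximin = -8.
Column maxima: b1 → -3, b2 → 2; minimax = -3.
-8 ≠ -3, so there is no saddle point; optimal play is mixed.
Let Row play Up with probability p. Expected payoff against b1: (-8)p + (-3)(1−p) = −5p − 3; against b2: 2p + (-9)(1−p) = 11p − 9.
Setting these equal: −5p − 3 = 11p − 9 ⇒ −16p = -6 ⇒ p = 3/8, and the value is (-5)·(3/8) − 3 = -39/8.
For Column: with q = P(b1), equating Up's and Down's payoffs gives −10q + 2 = 6q − 9 ⇒ q = 11/16.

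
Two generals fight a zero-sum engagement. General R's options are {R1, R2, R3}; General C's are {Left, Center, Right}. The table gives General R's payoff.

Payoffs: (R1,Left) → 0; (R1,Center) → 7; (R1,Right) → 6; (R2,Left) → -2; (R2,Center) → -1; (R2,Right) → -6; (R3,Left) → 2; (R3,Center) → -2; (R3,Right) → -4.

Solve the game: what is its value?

1

Row minima: R1 → 0, R2 → -6, R3 → -4; maximin = 0.
Column maxima: Left → 2, Center → 7, Right → 6; minimax = 2.
0 ≠ 2, so there is no saddle point; optimal play is mixed.
R2 is strictly dominated by R1, so General R never plays it.
Center is strictly dominated by Right (it gives General R strictly more in every row), so General C never plays it.
On the remaining 2×2 (R1, R3 vs Left, Right):
Let General R play R1 with probability p. Expected payoff against Left: 0p + 2(1−p) = −2p + 2; against Right: 6p + (-4)(1−p) = 10p − 4.
Setting these equal: −2p + 2 = 10p − 4 ⇒ −12p = -6 ⇒ p = 1/2, and the value is (-2)·(1/2) + 2 = 1.
For General C: with q = P(Left), equating R1's and R3's payoffs gives −6q + 6 = 6q − 4 ⇒ q = 5/6.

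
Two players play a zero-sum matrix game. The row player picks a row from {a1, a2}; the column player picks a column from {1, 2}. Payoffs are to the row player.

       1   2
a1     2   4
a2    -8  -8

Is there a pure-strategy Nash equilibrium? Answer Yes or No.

Row minima: a1 → 2, a2 → -8; maximin = 2.
Column maxima: 1 → 2, 2 → 4; minimax = 2.
maximin = minimax = 2, so a saddle point exists.

Yes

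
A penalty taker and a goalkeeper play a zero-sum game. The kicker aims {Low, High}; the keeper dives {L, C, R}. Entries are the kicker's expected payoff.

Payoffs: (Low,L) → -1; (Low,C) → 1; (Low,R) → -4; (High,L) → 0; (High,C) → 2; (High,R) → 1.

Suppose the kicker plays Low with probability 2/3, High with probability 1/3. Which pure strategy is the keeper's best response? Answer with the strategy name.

If the keeper plays L, the kicker's expected payoff is (2/3)·(-1) + (1/3)·0 = -2/3.
If the keeper plays C, the kicker's expected payoff is (2/3)·1 + (1/3)·2 = 4/3.
If the keeper plays R, the kicker's expected payoff is (2/3)·(-4) + (1/3)·1 = -7/3.
The keeper minimizes the kicker's payoff; the smallest is -7/3, so the best response is R.

R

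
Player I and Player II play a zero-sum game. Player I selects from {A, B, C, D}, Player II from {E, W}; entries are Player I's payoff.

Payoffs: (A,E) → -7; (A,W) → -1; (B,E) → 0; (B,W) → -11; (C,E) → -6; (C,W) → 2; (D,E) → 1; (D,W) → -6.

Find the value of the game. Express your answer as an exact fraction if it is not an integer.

Row minima: A → -7, B → -11, C → -6, D → -6; maximin = -6.
Column maxima: E → 1, W → 2; minimax = 1.
-6 ≠ 1, so there is no saddle point; optimal play is mixed.
A is strictly dominated by C, so Player I never plays it.
B is strictly dominated by D, so Player I never plays it.
On the remaining 2×2 (C, D vs E, W):
Let Player I play C with probability p. Expected payoff against E: (-6)p + 1(1−p) = −7p + 1; against W: 2p + (-6)(1−p) = 8p − 6.
Setting these equal: −7p + 1 = 8p − 6 ⇒ −15p = -7 ⇒ p = 7/15, and the value is (-7)·(7/15) + 1 = -34/15.
For Player II: with q = P(E), equating C's and D's payoffs gives −8q + 2 = 7q − 6 ⇒ q = 8/15.

-34/15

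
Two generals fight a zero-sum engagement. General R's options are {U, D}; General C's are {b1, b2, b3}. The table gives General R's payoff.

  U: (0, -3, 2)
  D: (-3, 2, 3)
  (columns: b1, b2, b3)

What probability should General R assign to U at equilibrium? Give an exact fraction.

Row minima: U → -3, D → -3; maximin = -3.
Column maxima: b1 → 0, b2 → 2, b3 → 3; minimax = 0.
-3 ≠ 0, so there is no saddle point; optimal play is mixed.
b3 is strictly dominated by b1 (it gives General R strictly more in every row), so General C never plays it.
On the remaining 2×2 (U, D vs b1, b2):
Let General R play U with probability p. Expected payoff against b1: 0p + (-3)(1−p) = 3p − 3; against b2: (-3)p + 2(1−p) = −5p + 2.
Setting these equal: 3p − 3 = −5p + 2 ⇒ 8p = 5 ⇒ p = 5/8, and the value is (3)·(5/8) − 3 = -9/8.
For General C: with q = P(b1), equating U's and D's payoffs gives 3q − 3 = −5q + 2 ⇒ q = 5/8.

5/8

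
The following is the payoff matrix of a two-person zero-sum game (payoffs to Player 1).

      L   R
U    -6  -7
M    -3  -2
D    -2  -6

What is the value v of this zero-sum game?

-14/5

Row minima: U → -7, M → -3, D → -6; maximin = -3.
Column maxima: L → -2, R → -2; minimax = -2.
-3 ≠ -2, so there is no saddle point; optimal play is mixed.
U is strictly dominated by M, so Player 1 never plays it.
On the remaining 2×2 (M, D vs L, R):
Let Player 1 play M with probability p. Expected payoff against L: (-3)p + (-2)(1−p) = −p − 2; against R: (-2)p + (-6)(1−p) = 4p − 6.
Setting these equal: −p − 2 = 4p − 6 ⇒ −5p = -4 ⇒ p = 4/5, and the value is (-1)·(4/5) − 2 = -14/5.
For Player 2: with q = P(L), equating M's and D's payoffs gives −q − 2 = 4q − 6 ⇒ q = 4/5.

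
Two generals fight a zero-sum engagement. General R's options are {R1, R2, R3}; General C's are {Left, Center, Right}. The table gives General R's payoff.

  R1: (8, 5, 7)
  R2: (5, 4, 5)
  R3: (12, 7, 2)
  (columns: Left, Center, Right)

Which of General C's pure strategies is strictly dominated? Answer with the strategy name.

Center holds General R's payoff strictly below Left in every row: 5 < 8, 4 < 5, 7 < 12.
So Left is strictly dominated for General C.

Left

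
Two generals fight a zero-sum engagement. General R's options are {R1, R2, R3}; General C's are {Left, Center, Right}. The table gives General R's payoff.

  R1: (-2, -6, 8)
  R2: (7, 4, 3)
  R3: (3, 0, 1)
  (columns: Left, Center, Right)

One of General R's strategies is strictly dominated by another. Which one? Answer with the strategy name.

R3

R2 gives a strictly higher payoff than R3 against every column: 7 > 3, 4 > 0, 3 > 1.
So R3 is strictly dominated and General R never plays it.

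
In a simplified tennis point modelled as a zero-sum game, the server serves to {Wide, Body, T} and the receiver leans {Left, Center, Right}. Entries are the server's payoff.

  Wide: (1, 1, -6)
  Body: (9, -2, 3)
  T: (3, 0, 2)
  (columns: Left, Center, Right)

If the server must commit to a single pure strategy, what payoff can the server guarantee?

Row minima: Wide → -6, Body → -2, T → 0.
The best of these is 0.

0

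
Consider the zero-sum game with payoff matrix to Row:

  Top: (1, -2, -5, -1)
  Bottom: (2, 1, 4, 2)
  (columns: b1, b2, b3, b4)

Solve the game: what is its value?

1

Row minima: Top → -5, Bottom → 1; maximin = 1.
Column maxima: b1 → 2, b2 → 1, b3 → 4, b4 → 2; minimax = 1.
Since maximin = minimax = 1, there is a saddle point and the value is 1.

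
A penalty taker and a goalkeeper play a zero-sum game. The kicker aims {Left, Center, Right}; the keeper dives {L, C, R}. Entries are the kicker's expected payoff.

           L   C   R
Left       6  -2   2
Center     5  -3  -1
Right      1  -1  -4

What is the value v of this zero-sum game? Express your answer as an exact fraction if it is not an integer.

Row minima: Left → -2, Center → -3, Right → -4; maximin = -2.
Column maxima: L → 6, C → -1, R → 2; minimax = -1.
-2 ≠ -1, so there is no saddle point; optimal play is mixed.
Center is strictly dominated by Left, so the kicker never plays it.
L is strictly dominated by C (it gives the kicker strictly more in every row), so the keeper never plays it.
On the remaining 2×2 (Left, Right vs C, R):
Let the kicker play Left with probability p. Expected payoff against C: (-2)p + (-1)(1−p) = −p − 1; against R: 2p + (-4)(1−p) = 6p − 4.
Setting these equal: −p − 1 = 6p − 4 ⇒ −7p = -3 ⇒ p = 3/7, and the value is (-1)·(3/7) − 1 = -10/7.
For the keeper: with q = P(C), equating Left's and Right's payoffs gives −4q + 2 = 3q − 4 ⇒ q = 6/7.

-10/7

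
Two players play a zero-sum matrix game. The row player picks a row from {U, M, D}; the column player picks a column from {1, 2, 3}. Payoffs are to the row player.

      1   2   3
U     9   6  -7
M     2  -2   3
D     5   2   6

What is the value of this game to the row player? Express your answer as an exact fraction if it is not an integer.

50/17

Row minima: U → -7, M → -2, D → 2; maximin = 2.
Column maxima: 1 → 9, 2 → 6, 3 → 6; minimax = 6.
2 ≠ 6, so there is no saddle point; optimal play is mixed.
M is strictly dominated by D, so the row player never plays it.
1 is strictly dominated by 2 (it gives the row player strictly more in every row), so the column player never plays it.
On the remaining 2×2 (U, D vs 2, 3):
Let the row player play U with probability p. Expected payoff against 2: 6p + 2(1−p) = 4p + 2; against 3: (-7)p + 6(1−p) = −13p + 6.
Setting these equal: 4p + 2 = −13p + 6 ⇒ 17p = 4 ⇒ p = 4/17, and the value is (4)·(4/17) + 2 = 50/17.
For the column player: with q = P(2), equating U's and D's payoffs gives 13q − 7 = −4q + 6 ⇒ q = 13/17.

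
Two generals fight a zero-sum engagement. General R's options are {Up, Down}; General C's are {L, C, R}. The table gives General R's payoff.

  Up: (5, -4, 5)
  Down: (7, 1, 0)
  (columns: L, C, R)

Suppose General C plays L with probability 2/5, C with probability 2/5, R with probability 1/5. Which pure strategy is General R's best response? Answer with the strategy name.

Down

Expected payoff of Up: (2/5)·5 + (2/5)·(-4) + (1/5)·5 = 7/5.
Expected payoff of Down: (2/5)·7 + (2/5)·1 + (1/5)·0 = 16/5.
The largest is 16/5, so General R's best response is Down.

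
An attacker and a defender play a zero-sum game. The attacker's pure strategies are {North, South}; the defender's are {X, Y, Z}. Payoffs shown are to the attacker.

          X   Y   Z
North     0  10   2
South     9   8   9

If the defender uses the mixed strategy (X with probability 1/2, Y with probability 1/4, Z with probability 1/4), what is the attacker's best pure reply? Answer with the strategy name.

South

Expected payoff of North: (1/2)·0 + (1/4)·10 + (1/4)·2 = 3.
Expected payoff of South: (1/2)·9 + (1/4)·8 + (1/4)·9 = 35/4.
The largest is 35/4, so the attacker's best response is South.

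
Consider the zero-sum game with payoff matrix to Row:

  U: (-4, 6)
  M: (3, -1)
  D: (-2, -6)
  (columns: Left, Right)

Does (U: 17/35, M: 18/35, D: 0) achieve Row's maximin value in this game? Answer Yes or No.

No

Against Left this mix gives (17/35)·(-4) + (18/35)·3 = -2/5.
Against Right this mix gives (17/35)·6 + (18/35)·(-1) = 12/5.
Column will play Left, holding Row to -2/5. Shifting weight toward the row that does better against Left would raise this floor (the equalizing mix achieves 1 against both Left and Right), so the proposed strategy is not optimal.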